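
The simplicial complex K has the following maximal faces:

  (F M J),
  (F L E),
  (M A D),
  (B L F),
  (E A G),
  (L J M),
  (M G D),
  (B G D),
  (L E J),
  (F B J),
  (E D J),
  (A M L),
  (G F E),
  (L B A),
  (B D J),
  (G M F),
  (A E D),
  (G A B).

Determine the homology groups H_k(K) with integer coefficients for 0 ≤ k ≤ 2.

H_0 = Z,  H_1 = Z × Z/2,  H_2 = 0.

We work with the vertex ordering A < B < D < E < F < G < J < L < M. The simplices of K, each written with vertices in increasing order, are:

  0-simplices (9): A, B, D, E, F, G, J, L, M
  1-simplices (27): AB, AD, AE, AG, AL, AM, BD, BF, BG, BJ, BL, DE, DG, DJ, DM, EF, EG, EJ, EL, FG, FJ, FL, FM, GM, JL, JM, LM
  2-simplices (18): ABG, ABL, ADE, ADM, AEG, ALM, BDG, BDJ, BFJ, BFL, DEJ, DGM, EFG, EFL, EJL, FGM, FJM, JLM

Hence C_0 ≅ Z^9, C_1 ≅ Z^27, C_2 ≅ Z^18.

The boundary map ∂_1: C_1 → C_0 sends each edge [p,q] (with p < q) to q − p.
As a 9×27 matrix over Z this has rank 8, with invariant factors (1,1,1,1,1,1,1,1).

Boundary ∂_2: C_2 → C_1 sends each 2-simplex [p,q,r] to [q,r] − [p,r] + [p,q]. For instance
  ∂BFJ = FJ − BJ + BF,
  ∂FJM = JM − FM + FJ.
As a 27×18 matrix over Z this has rank 18, with invariant factors (1,1,1,1,1,1,1,1,1,1,1,1,1,1,1,1,1,2).

Reading off H_k = ker ∂_k / im ∂_{k+1}:

  H_0: rank C_0 − rank ∂_1 = 9 − 8 = 1, and the invariant factors of ∂_1 are all 1, so H_0 = Z.
  H_1: rank ker ∂_1 − rank ∂_2 = (27 − 8) − 18 = 1, and ∂_2 has invariant factor 2 > 1, so H_1 = Z × Z/2.
  H_2: rank ker ∂_2 − rank ∂_3 = (18 − 18) − 0 = 0, and there is no ∂_3, so H_2 = 0.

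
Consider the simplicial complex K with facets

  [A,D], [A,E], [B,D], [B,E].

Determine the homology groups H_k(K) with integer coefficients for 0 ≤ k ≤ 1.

H_0 = Z,  H_1 = Z.

Fix the vertex order A < B < D < E and write every simplex with vertices in increasing order. Then dim K = 1 and the simplices of K are:

  0-simplices (4): A, B, D, E
  1-simplices (4): AD, AE, BD, BE

giving chain groups C_0 ≅ Z^4, C_1 ≅ Z^4.

∂_1: C_1 → C_0 maps an edge to its endpoints' difference, ∂[p,q] = q − p. For instance
  ∂BD = D − B.
As a 4×4 matrix over Z this has rank 3, with invariant factors (1,1,1).

Computing H_k = (kernel of ∂_k) / (image of ∂_{k+1}):

  H_0: rank C_0 − rank ∂_1 = 4 − 3 = 1, and the invariant factors of ∂_1 are all 1, so H_0 = Z.
  H_1: rank ker ∂_1 − rank ∂_2 = (4 − 3) − 0 = 1, and there is no ∂_2, so H_1 = Z.

As a check, the Euler characteristic is 4 − 4 = 0, which agrees with 1 − 1 = 0.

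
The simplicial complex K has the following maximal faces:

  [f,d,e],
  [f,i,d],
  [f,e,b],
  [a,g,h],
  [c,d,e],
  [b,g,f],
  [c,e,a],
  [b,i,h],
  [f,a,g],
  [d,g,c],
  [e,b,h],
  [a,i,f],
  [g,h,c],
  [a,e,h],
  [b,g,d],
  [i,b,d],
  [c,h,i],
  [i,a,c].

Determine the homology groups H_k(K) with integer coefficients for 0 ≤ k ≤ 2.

H_0 = Z,  H_1 = Z ⊕ Z/2,  H_2 = 0.

Order the vertices as a < b < c < d < e < f < g < h < i. Listing each simplex with vertices in this order, K has dimension 2 with simplices:

  0-simplices (9): a, b, c, d, e, f, g, h, i
  1-simplices (27): ac, ae, af, ag, ah, ai, bd, be, bf, bg, bh, bi, cd, ce, cg, ch, ci, de, df, dg, di, ef, eh, fg, fi, gh, hi
  2-simplices (18): ace, aci, aeh, afg, afi, agh, bdg, bdi, bef, beh, bfg, bhi, cde, cdg, cgh, chi, def, dfi

Hence C_0 ≅ Z^9, C_1 ≅ Z^27, C_2 ≅ Z^18.

∂_1: C_1 → C_0 sends each edge [p,q] (with p < q) to q − p.
This gives a 9×27 integer matrix of rank 8; reducing to Smith normal form yields diagonal entries (1,1,1,1,1,1,1,1).

Boundary ∂_2: C_2 → C_1 sends each 2-simplex [p,q,r] to [q,r] − [p,r] + [p,q]. For instance
  ∂bfg = fg − bg + bf,
  ∂cdg = dg − cg + cd.
As a 27×18 matrix over Z this has rank 18, with invariant factors (1,1,1,1,1,1,1,1,1,1,1,1,1,1,1,1,1,2).

Computing H_k = (kernel of ∂_k) / (image of ∂_{k+1}):

  H_0: rank C_0 − rank ∂_1 = 9 − 8 = 1, and the invariant factors of ∂_1 are all 1, so H_0 ≅ Z.
  H_1: rank ker ∂_1 − rank ∂_2 = (27 − 8) − 18 = 1, and ∂_2 has invariant factor 2 > 1, so H_1 ≅ Z ⊕ Z/2.
  H_2: rank ker ∂_2 − rank ∂_3 = (18 − 18) − 0 = 0, and there is no ∂_3, so H_2 ≅ 0.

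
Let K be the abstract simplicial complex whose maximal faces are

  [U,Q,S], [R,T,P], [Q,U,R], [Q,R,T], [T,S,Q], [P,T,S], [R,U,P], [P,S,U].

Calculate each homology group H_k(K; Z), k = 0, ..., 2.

Fix the vertex order P < Q < R < S < T < U and write every simplex with vertices in increasing order. Then dim K = 2 and the simplices of K are:

  0-simplices (6): P, Q, R, S, T, U
  1-simplices (12): PR, PS, PT, PU, QR, QS, QT, QU, RT, RU, ST, SU
  2-simplices (8): PRT, PRU, PST, PSU, QRT, QRU, QST, QSU

giving chain groups C_0 ≅ Z^6, C_1 ≅ Z^12, C_2 ≅ Z^8.

Boundary ∂_1: C_1 → C_0 maps an edge to its endpoints' difference, ∂[p,q] = q − p. For instance
  ∂QU = U − Q.
This gives a 6×12 integer matrix of rank 5; reducing to Smith normal form yields diagonal entries (1,1,1,1,1).

The boundary map ∂_2: C_2 → C_1 maps a triangle to the signed sum of its edges. For instance
  ∂PSU = SU − PU + PS,
  ∂QST = ST − QT + QS.
As a 12×8 matrix over Z this has rank 7, with invariant factors (1,1,1,1,1,1,1).

Now H_k = ker ∂_k / im ∂_{k+1}, so:

  H_0: rank C_0 − rank ∂_1 = 6 − 5 = 1, and the invariant factors of ∂_1 are all 1, so H_0 = Z.
  H_1: rank ker ∂_1 − rank ∂_2 = (12 − 5) − 7 = 0, and the invariant factors of ∂_2 are all 1, so H_1 = 0.
  H_2: rank ker ∂_2 − rank ∂_3 = (8 − 7) − 0 = 1, and there is no ∂_3, so H_2 = Z.

(K is a triangulation of the 2-sphere S^2.)

H_0 ≅ Z,  H_1 = 0,  H_2 ≅ Z.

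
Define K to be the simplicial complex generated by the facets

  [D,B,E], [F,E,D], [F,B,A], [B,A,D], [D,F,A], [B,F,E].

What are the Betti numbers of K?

b_0 = 1, b_1 = 0, b_2 = 1.

We work with the vertex ordering A < B < D < E < F. The simplices of K, each written with vertices in increasing order, are:

  0-simplices (5): A, B, D, E, F
  1-simplices (9): AB, AD, AF, BD, BE, BF, DE, DF, EF
  2-simplices (6): ABD, ABF, ADF, BDE, BEF, DEF

so the chain groups are C_0 ≅ Z^5, C_1 ≅ Z^9, C_2 ≅ Z^6.

Boundary ∂_1: C_1 → C_0 is given by ∂[p,q] = [q] − [p]. For instance
  ∂DE = E − D.
This gives a 5×9 integer matrix of rank 4; reducing to Smith normal form yields diagonal entries (1,1,1,1).

Boundary ∂_2: C_2 → C_1 maps a triangle to the signed sum of its edges. For instance
  ∂BEF = EF − BF + BE,
  ∂ABF = BF − AF + AB.
As a 9×6 matrix over Z this has rank 5, with invariant factors (1,1,1,1,1).

Computing H_k = (kernel of ∂_k) / (image of ∂_{k+1}):

  H_0: rank C_0 − rank ∂_1 = 5 − 4 = 1, and the invariant factors of ∂_1 are all 1, so H_0 = Z.
  H_1: rank ker ∂_1 − rank ∂_2 = (9 − 4) − 5 = 0, and the invariant factors of ∂_2 are all 1, so H_1 = 0.
  H_2: rank ker ∂_2 − rank ∂_3 = (6 − 5) − 0 = 1, and there is no ∂_3, so H_2 = Z.

Hence the Betti numbers are b_0 = 1, b_1 = 0, b_2 = 1.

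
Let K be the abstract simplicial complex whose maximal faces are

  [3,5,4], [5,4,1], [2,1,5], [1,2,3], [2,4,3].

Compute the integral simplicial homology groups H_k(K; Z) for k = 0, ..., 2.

Order the vertices as 1 < 2 < 3 < 4 < 5. Listing each simplex with vertices in this order, K has dimension 2 with simplices:

  0-simplices (5): [1], [2], [3], [4], [5]
  1-simplices (10): [1,2], [1,3], [1,4], [1,5], [2,3], [2,4], [2,5], [3,4], [3,5], [4,5]
  2-simplices (5): [1,2,3], [1,2,5], [1,4,5], [2,3,4], [3,4,5]

so the chain groups are C_0 ≅ Z^5, C_1 ≅ Z^10, C_2 ≅ Z^5.

Boundary ∂_1: C_1 → C_0 maps an edge to its endpoints' difference, ∂[p,q] = q − p. For instance
  ∂[1,2] = [2] − [1].
As a 5×10 matrix over Z this has rank 4, with invariant factors (1,1,1,1).

∂_2: C_2 → C_1 sends each 2-simplex [p,q,r] to [q,r] − [p,r] + [p,q]. For instance
  ∂[3,4,5] = [4,5] − [3,5] + [3,4],
  ∂[1,4,5] = [4,5] − [1,5] + [1,4].
The resulting 10×5 matrix has rank 5, and its Smith normal form has invariant factors (1,1,1,1,1).

Now H_k = ker ∂_k / im ∂_{k+1}, so:

  H_0: rank C_0 − rank ∂_1 = 5 − 4 = 1, and the invariant factors of ∂_1 are all 1, so H_0 = Z.
  H_1: rank ker ∂_1 − rank ∂_2 = (10 − 4) − 5 = 1, and the invariant factors of ∂_2 are all 1, so H_1 = Z.
  H_2: rank ker ∂_2 − rank ∂_3 = (5 − 5) − 0 = 0, and there is no ∂_3, so H_2 = 0.

As a check, the Euler characteristic is 5 − 10 + 5 = 0, which agrees with 1 − 1 + 0 = 0.

H_0 = Z,  H_1 = Z,  H_2 = 0.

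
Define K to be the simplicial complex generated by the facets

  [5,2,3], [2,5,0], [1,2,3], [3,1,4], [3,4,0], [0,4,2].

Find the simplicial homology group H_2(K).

Fix the vertex order 0 < 1 < 2 < 3 < 4 < 5 and write every simplex with vertices in increasing order. Then dim K = 2 and the simplices of K are:

  0-simplices (6): [0], [1], [2], [3], [4], [5]
  1-simplices (12): [0,2], [0,3], [0,4], [0,5], [1,2], [1,3], [1,4], [2,3], [2,4], [2,5], [3,4], [3,5]
  2-simplices (6): [0,2,4], [0,2,5], [0,3,4], [1,2,3], [1,3,4], [2,3,5]

so the chain groups are C_0 ≅ Z^6, C_1 ≅ Z^12, C_2 ≅ Z^6.

∂_1: C_1 → C_0 is given by ∂[p,q] = [q] − [p]. For instance
  ∂[3,5] = [5] − [3].
As a 6×12 matrix over Z this has rank 5, with invariant factors (1,1,1,1,1).

∂_2: C_2 → C_1 acts by ∂[p,q,r] = [q,r] − [p,r] + [p,q]. For instance
  ∂[1,2,3] = [2,3] − [1,3] + [1,2],
  ∂[0,2,5] = [2,5] − [0,5] + [0,2].
As a 12×6 matrix over Z this has rank 6, with invariant factors (1,1,1,1,1,1).

Reading off H_k = ker ∂_k / im ∂_{k+1}:

  H_2: rank ker ∂_2 − rank ∂_3 = (6 − 6) − 0 = 0, and there is no ∂_3, so H_2 ≅ 0.

(K is a triangulation of the cylinder S^1 x I.)

H_2 = 0.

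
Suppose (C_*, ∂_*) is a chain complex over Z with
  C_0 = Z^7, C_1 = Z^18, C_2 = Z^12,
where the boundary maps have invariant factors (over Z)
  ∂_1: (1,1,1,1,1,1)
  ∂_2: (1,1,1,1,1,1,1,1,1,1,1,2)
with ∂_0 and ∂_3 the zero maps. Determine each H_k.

H_0: b_0 = 7 − 0 − 6 = 1; torsion from ∂_1 factors > 1: none. So H_0 ≅ Z.
H_1: b_1 = 18 − 6 − 12 = 0; torsion from ∂_2 factors > 1: [2]. So H_1 ≅ Z_2.
H_2: b_2 = 12 − 12 − 0 = 0; torsion from ∂_3 factors > 1: none. So H_2 ≅ 0.

H_0 ≅ Z,  H_1 ≅ Z_2,  H_2 = 0.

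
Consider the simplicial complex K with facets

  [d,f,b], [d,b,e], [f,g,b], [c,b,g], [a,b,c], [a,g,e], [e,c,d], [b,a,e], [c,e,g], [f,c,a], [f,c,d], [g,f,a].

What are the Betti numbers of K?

Order the vertices as a < b < c < d < e < f < g. Listing each simplex with vertices in this order, K has dimension 2 with simplices:

  0-simplices (7): a, b, c, d, e, f, g
  1-simplices (18): ab, ac, ae, af, ag, bc, bd, be, bf, bg, cd, ce, cf, cg, de, df, eg, fg
  2-simplices (12): abc, abe, acf, aeg, afg, bcg, bde, bdf, bfg, cde, cdf, ceg

giving chain groups C_0 ≅ Z^7, C_1 ≅ Z^18, C_2 ≅ Z^12.

∂_1: C_1 → C_0 sends each edge [p,q] (with p < q) to q − p. For instance
  ∂fg = g − f.
As a 7×18 matrix over Z this has rank 6, with invariant factors (1,1,1,1,1,1).

Boundary ∂_2: C_2 → C_1 acts by ∂[p,q,r] = [q,r] − [p,r] + [p,q]. For instance
  ∂cde = de − ce + cd,
  ∂aeg = eg − ag + ae.
The 18×12 boundary matrix has rank 12 and Smith normal form diag(1,1,1,1,1,1,1,1,1,1,1,2).

Computing H_k = (kernel of ∂_k) / (image of ∂_{k+1}):

  H_0: rank C_0 − rank ∂_1 = 7 − 6 = 1, and the invariant factors of ∂_1 are all 1, so H_0 ≅ Z.
  H_1: rank ker ∂_1 − rank ∂_2 = (18 − 6) − 12 = 0, and ∂_2 has invariant factor 2 > 1, so H_1 ≅ Z_2.
  H_2: rank ker ∂_2 − rank ∂_3 = (12 − 12) − 0 = 0, and there is no ∂_3, so H_2 ≅ 0.

(K is a triangulation of the real projective plane RP^2.)

Hence the Betti numbers are b_0 = 1, b_1 = 0, b_2 = 0.

b_0 = 1, b_1 = 0, b_2 = 0.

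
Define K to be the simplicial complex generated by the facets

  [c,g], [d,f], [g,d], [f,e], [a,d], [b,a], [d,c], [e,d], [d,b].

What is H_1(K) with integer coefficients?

H_1 ≅ Z^3.

Take the total order a < b < c < d < e < f < g on the vertex set. Then K (dimension 1) consists of the simplices:

  0-simplices (7): a, b, c, d, e, f, g
  1-simplices (9): ab, ad, bd, cd, cg, de, df, dg, ef

giving chain groups C_0 ≅ Z^7, C_1 ≅ Z^9.

The boundary map ∂_1: C_1 → C_0 is given by ∂[p,q] = [q] − [p]. For instance
  ∂ab = b − a.
This gives a 7×9 integer matrix of rank 6; reducing to Smith normal form yields diagonal entries (1,1,1,1,1,1).

Reading off H_k = ker ∂_k / im ∂_{k+1}:

  H_1: rank ker ∂_1 − rank ∂_2 = (9 − 6) − 0 = 3, and there is no ∂_2, so H_1 ≅ Z^3.

(K is a triangulation of a wedge of 3 circles.)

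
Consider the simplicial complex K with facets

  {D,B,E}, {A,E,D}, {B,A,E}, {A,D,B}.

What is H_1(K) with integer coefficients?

We work with the vertex ordering A < B < D < E. The simplices of K, each written with vertices in increasing order, are:

  0-simplices (4): A, B, D, E
  1-simplices (6): AB, AD, AE, BD, BE, DE
  2-simplices (4): ABD, ABE, ADE, BDE

Hence C_0 ≅ Z^4, C_1 ≅ Z^6, C_2 ≅ Z^4.

Boundary ∂_1: C_1 → C_0 sends each edge [p,q] (with p < q) to q − p.
The 4×6 boundary matrix has rank 3 and Smith normal form diag(1,1,1).

Boundary ∂_2: C_2 → C_1 acts by ∂[p,q,r] = [q,r] − [p,r] + [p,q]. For instance
  ∂ADE = DE − AE + AD,
  ∂BDE = DE − BE + BD.
The resulting 6×4 matrix has rank 3, and its Smith normal form has invariant factors (1,1,1).

Reading off H_k = ker ∂_k / im ∂_{k+1}:

  H_1: rank ker ∂_1 − rank ∂_2 = (6 − 3) − 3 = 0, and the invariant factors of ∂_2 are all 1, so H_1 = 0.

H_1 ≅ 0.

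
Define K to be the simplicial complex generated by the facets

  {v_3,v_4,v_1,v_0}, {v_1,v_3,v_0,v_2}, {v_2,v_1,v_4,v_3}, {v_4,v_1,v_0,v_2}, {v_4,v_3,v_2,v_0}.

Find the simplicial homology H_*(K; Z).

H_0 = Z,  H_1 = 0,  H_2 = 0,  H_3 = Z.

Order the vertices as v_0 < v_1 < v_2 < v_3 < v_4. Listing each simplex with vertices in this order, K has dimension 3 with simplices:

  0-simplices (5): [v_0], [v_1], [v_2], [v_3], [v_4]
  1-simplices (10): [v_0,v_1], [v_0,v_2], [v_0,v_3], [v_0,v_4], [v_1,v_2], [v_1,v_3], [v_1,v_4], [v_2,v_3], [v_2,v_4], [v_3,v_4]
  2-simplices (10): [v_0,v_1,v_2], [v_0,v_1,v_3], [v_0,v_1,v_4], [v_0,v_2,v_3], [v_0,v_2,v_4], [v_0,v_3,v_4], [v_1,v_2,v_3], [v_1,v_2,v_4], [v_1,v_3,v_4], [v_2,v_3,v_4]
  3-simplices (5): [v_0,v_1,v_2,v_3], [v_0,v_1,v_2,v_4], [v_0,v_1,v_3,v_4], [v_0,v_2,v_3,v_4], [v_1,v_2,v_3,v_4]

so the chain groups are C_0 ≅ Z^5, C_1 ≅ Z^10, C_2 ≅ Z^10, C_3 ≅ Z^5.

∂_1: C_1 → C_0 sends each edge [p,q] (with p < q) to q − p.
The 5×10 boundary matrix has rank 4 and Smith normal form diag(1,1,1,1).

∂_2: C_2 → C_1 acts by ∂[p,q,r] = [q,r] − [p,r] + [p,q]. For instance
  ∂[v_0,v_2,v_4] = [v_2,v_4] − [v_0,v_4] + [v_0,v_2],
  ∂[v_1,v_3,v_4] = [v_3,v_4] − [v_1,v_4] + [v_1,v_3].
The resulting 10×10 matrix has rank 6, and its Smith normal form has invariant factors (1,1,1,1,1,1).

Boundary ∂_3: C_3 → C_2 sends each 3-simplex σ to the alternating sum Σ_i (−1)^i (σ with its i-th vertex removed). For instance
  ∂[v_0,v_1,v_3,v_4] = [v_1,v_3,v_4] − [v_0,v_3,v_4] + [v_0,v_1,v_4] − [v_0,v_1,v_3],
  ∂[v_0,v_2,v_3,v_4] = [v_2,v_3,v_4] − [v_0,v_3,v_4] + [v_0,v_2,v_4] − [v_0,v_2,v_3].
The resulting 10×5 matrix has rank 4, and its Smith normal form has invariant factors (1,1,1,1).

Computing H_k = (kernel of ∂_k) / (image of ∂_{k+1}):

  H_0: rank C_0 − rank ∂_1 = 5 − 4 = 1, and the invariant factors of ∂_1 are all 1, so H_0 ≅ Z.
  H_1: rank ker ∂_1 − rank ∂_2 = (10 − 4) − 6 = 0, and the invariant factors of ∂_2 are all 1, so H_1 ≅ 0.
  H_2: rank ker ∂_2 − rank ∂_3 = (10 − 6) − 4 = 0, and the invariant factors of ∂_3 are all 1, so H_2 ≅ 0.
  H_3: rank ker ∂_3 − rank ∂_4 = (5 − 4) − 0 = 1, and there is no ∂_4, so H_3 ≅ Z.

As a check, the Euler characteristic is 5 − 10 + 10 − 5 = 0, which agrees with 1 − 0 + 0 − 1 = 0.
(K is a triangulation of the 3-sphere S^3.)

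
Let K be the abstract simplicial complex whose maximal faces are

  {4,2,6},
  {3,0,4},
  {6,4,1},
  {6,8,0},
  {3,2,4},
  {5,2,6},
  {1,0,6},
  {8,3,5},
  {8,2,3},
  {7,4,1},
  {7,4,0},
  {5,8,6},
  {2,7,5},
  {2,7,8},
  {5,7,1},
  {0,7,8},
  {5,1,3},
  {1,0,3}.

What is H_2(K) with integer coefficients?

H_2 ≅ 0.

K has 9 vertices, 27 edges, 18 triangles.
rank ∂_2 = 18, rank ∂_3 = 0 ⇒ b_2 = 18 − 18 − 0 = 0. So H_2 ≅ 0.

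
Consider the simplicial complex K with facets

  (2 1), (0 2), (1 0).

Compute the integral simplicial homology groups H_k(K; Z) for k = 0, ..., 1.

H_0 = Z,  H_1 = Z.

Fix the vertex order 0 < 1 < 2 and write every simplex with vertices in increasing order. Then dim K = 1 and the simplices of K are:

  0-simplices (3): [0], [1], [2]
  1-simplices (3): [0,1], [0,2], [1,2]

giving chain groups C_0 ≅ Z^3, C_1 ≅ Z^3.

The boundary map ∂_1: C_1 → C_0 maps an edge to its endpoints' difference, ∂[p,q] = q − p.
The 3×3 boundary matrix has rank 2 and Smith normal form diag(1,1).

Reading off H_k = ker ∂_k / im ∂_{k+1}:

  H_0: rank C_0 − rank ∂_1 = 3 − 2 = 1, and the invariant factors of ∂_1 are all 1, so H_0 = Z.
  H_1: rank ker ∂_1 − rank ∂_2 = (3 − 2) − 0 = 1, and there is no ∂_2, so H_1 = Z.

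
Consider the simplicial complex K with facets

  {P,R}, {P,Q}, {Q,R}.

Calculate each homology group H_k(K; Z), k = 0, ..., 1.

We work with the vertex ordering P < Q < R. The simplices of K, each written with vertices in increasing order, are:

  0-simplices (3): P, Q, R
  1-simplices (3): PQ, PR, QR

Hence C_0 ≅ Z^3, C_1 ≅ Z^3.

The boundary map ∂_1: C_1 → C_0 sends each edge [p,q] (with p < q) to q − p. For instance
  ∂QR = R − Q.
The resulting 3×3 matrix has rank 2, and its Smith normal form has invariant factors (1,1).

Now H_k = ker ∂_k / im ∂_{k+1}, so:

  H_0: rank C_0 − rank ∂_1 = 3 − 2 = 1, and the invariant factors of ∂_1 are all 1, so H_0 = Z.
  H_1: rank ker ∂_1 − rank ∂_2 = (3 − 2) − 0 = 1, and there is no ∂_2, so H_1 = Z.

(K is a triangulation of the circle S^1.)

H_0 = Z,  H_1 = Z.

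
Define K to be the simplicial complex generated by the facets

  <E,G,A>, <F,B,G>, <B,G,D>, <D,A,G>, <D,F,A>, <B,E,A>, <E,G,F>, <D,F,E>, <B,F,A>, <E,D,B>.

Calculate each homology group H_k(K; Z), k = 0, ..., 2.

H_0 = Z,  H_1 = Z_2,  H_2 = 0.

Fix the vertex order A < B < D < E < F < G and write every simplex with vertices in increasing order. Then dim K = 2 and the simplices of K are:

  0-simplices (6): A, B, D, E, F, G
  1-simplices (15): AB, AD, AE, AF, AG, BD, BE, BF, BG, DE, DF, DG, EF, EG, FG
  2-simplices (10): ABE, ABF, ADF, ADG, AEG, BDE, BDG, BFG, DEF, EFG

Hence C_0 ≅ Z^6, C_1 ≅ Z^15, C_2 ≅ Z^10.

The boundary map ∂_1: C_1 → C_0 sends each edge [p,q] (with p < q) to q − p.
As a 6×15 matrix over Z this has rank 5, with invariant factors (1,1,1,1,1).

Boundary ∂_2: C_2 → C_1 acts by ∂[p,q,r] = [q,r] − [p,r] + [p,q]. For instance
  ∂ABF = BF − AF + AB,
  ∂EFG = FG − EG + EF.
This gives a 15×10 integer matrix of rank 10; reducing to Smith normal form yields diagonal entries (1,1,1,1,1,1,1,1,1,2).

From H_k ≅ ker(∂_k) / im(∂_{k+1}) we obtain:

  H_0: rank C_0 − rank ∂_1 = 6 − 5 = 1, and the invariant factors of ∂_1 are all 1, so H_0 = Z.
  H_1: rank ker ∂_1 − rank ∂_2 = (15 − 5) − 10 = 0, and ∂_2 has invariant factor 2 > 1, so H_1 = Z_2.
  H_2: rank ker ∂_2 − rank ∂_3 = (10 − 10) − 0 = 0, and there is no ∂_3, so H_2 = 0.

As a check, the Euler characteristic is 6 − 15 + 10 = 1, which agrees with 1 − 0 + 0 = 1.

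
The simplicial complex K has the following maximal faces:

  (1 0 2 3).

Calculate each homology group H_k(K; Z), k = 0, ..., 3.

H_0 = Z,  H_1 = 0,  H_2 = 0,  H_3 = 0.

Take the total order 0 < 1 < 2 < 3 on the vertex set. Then K (dimension 3) consists of the simplices:

  0-simplices (4): [0], [1], [2], [3]
  1-simplices (6): [0,1], [0,2], [0,3], [1,2], [1,3], [2,3]
  2-simplices (4): [0,1,2], [0,1,3], [0,2,3], [1,2,3]
  3-simplices (1): [0,1,2,3]

giving chain groups C_0 ≅ Z^4, C_1 ≅ Z^6, C_2 ≅ Z^4, C_3 ≅ Z^1.

∂_1: C_1 → C_0 sends each edge [p,q] (with p < q) to q − p. For instance
  ∂[0,3] = [3] − [0].
The resulting 4×6 matrix has rank 3, and its Smith normal form has invariant factors (1,1,1).

The boundary map ∂_2: C_2 → C_1 maps a triangle to the signed sum of its edges. For instance
  ∂[0,1,2] = [1,2] − [0,2] + [0,1],
  ∂[0,2,3] = [2,3] − [0,3] + [0,2].
This gives a 6×4 integer matrix of rank 3; reducing to Smith normal form yields diagonal entries (1,1,1).

∂_3: C_3 → C_2 sends each 3-simplex σ to the alternating sum Σ_i (−1)^i (σ with its i-th vertex removed). For instance
  ∂[0,1,2,3] = [1,2,3] − [0,2,3] + [0,1,3] − [0,1,2].
The resulting 4×1 matrix has rank 1, and its Smith normal form has invariant factors (1).

From H_k ≅ ker(∂_k) / im(∂_{k+1}) we obtain:

  H_0: rank C_0 − rank ∂_1 = 4 − 3 = 1, and the invariant factors of ∂_1 are all 1, so H_0 ≅ Z.
  H_1: rank ker ∂_1 − rank ∂_2 = (6 − 3) − 3 = 0, and the invariant factors of ∂_2 are all 1, so H_1 ≅ 0.
  H_2: rank ker ∂_2 − rank ∂_3 = (4 − 3) − 1 = 0, and the invariant factors of ∂_3 are all 1, so H_2 ≅ 0.
  H_3: rank ker ∂_3 − rank ∂_4 = (1 − 1) − 0 = 0, and there is no ∂_4, so H_3 ≅ 0.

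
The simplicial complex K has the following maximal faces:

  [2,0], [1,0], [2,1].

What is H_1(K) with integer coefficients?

H_1 ≅ Z.

Order the vertices as 0 < 1 < 2. Listing each simplex with vertices in this order, K has dimension 1 with simplices:

  0-simplices (3): [0], [1], [2]
  1-simplices (3): [0,1], [0,2], [1,2]

giving chain groups C_0 ≅ Z^3, C_1 ≅ Z^3.

The boundary map ∂_1: C_1 → C_0 is given by ∂[p,q] = [q] − [p].
This gives a 3×3 integer matrix of rank 2; reducing to Smith normal form yields diagonal entries (1,1).

From H_k ≅ ker(∂_k) / im(∂_{k+1}) we obtain:

  H_1: rank ker ∂_1 − rank ∂_2 = (3 − 2) − 0 = 1, and there is no ∂_2, so H_1 ≅ Z.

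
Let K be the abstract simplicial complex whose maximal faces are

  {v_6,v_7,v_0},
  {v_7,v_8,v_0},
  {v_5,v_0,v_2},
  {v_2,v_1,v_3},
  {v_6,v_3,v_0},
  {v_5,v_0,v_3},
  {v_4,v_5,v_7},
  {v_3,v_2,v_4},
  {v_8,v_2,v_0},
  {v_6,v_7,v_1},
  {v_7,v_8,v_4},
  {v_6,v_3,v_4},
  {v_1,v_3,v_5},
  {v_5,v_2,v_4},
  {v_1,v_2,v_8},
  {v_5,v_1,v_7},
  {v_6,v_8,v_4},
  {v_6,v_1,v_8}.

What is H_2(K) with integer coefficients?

Take the total order v_0 < v_1 < v_2 < v_3 < v_4 < v_5 < v_6 < v_7 < v_8 on the vertex set. Then K (dimension 2) consists of the simplices:

  0-simplices (9): [v_0], [v_1], [v_2], [v_3], [v_4], [v_5], [v_6], [v_7], [v_8]
  1-simplices (27): (27 of them)
  2-simplices (18): (18 of them)

Hence C_0 ≅ Z^9, C_1 ≅ Z^27, C_2 ≅ Z^18.

∂_1: C_1 → C_0 is given by ∂[p,q] = [q] − [p].
As a 9×27 matrix over Z this has rank 8, with invariant factors (1,1,1,1,1,1,1,1).

The boundary map ∂_2: C_2 → C_1 sends each 2-simplex [p,q,r] to [q,r] − [p,r] + [p,q]. For instance
  ∂[v_0,v_7,v_8] = [v_7,v_8] − [v_0,v_8] + [v_0,v_7],
  ∂[v_0,v_6,v_7] = [v_6,v_7] − [v_0,v_7] + [v_0,v_6].
The resulting 27×18 matrix has rank 18, and its Smith normal form has invariant factors (1,1,1,1,1,1,1,1,1,1,1,1,1,1,1,1,1,2).

Reading off H_k = ker ∂_k / im ∂_{k+1}:

  H_2: rank ker ∂_2 − rank ∂_3 = (18 − 18) − 0 = 0, and there is no ∂_3, so H_2 = 0.

H_2 ≅ 0.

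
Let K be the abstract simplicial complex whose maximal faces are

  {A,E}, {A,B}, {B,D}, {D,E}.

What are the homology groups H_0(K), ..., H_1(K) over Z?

H_0 = Z,  H_1 = Z.

We work with the vertex ordering A < B < D < E. The simplices of K, each written with vertices in increasing order, are:

  0-simplices (4): A, B, D, E
  1-simplices (4): AB, AE, BD, DE

Hence C_0 ≅ Z^4, C_1 ≅ Z^4.

Boundary ∂_1: C_1 → C_0 maps an edge to its endpoints' difference, ∂[p,q] = q − p. For instance
  ∂DE = E − D.
This gives a 4×4 integer matrix of rank 3; reducing to Smith normal form yields diagonal entries (1,1,1).

Computing H_k = (kernel of ∂_k) / (image of ∂_{k+1}):

  H_0: rank C_0 − rank ∂_1 = 4 − 3 = 1, and the invariant factors of ∂_1 are all 1, so H_0 = Z.
  H_1: rank ker ∂_1 − rank ∂_2 = (4 − 3) − 0 = 1, and there is no ∂_2, so H_1 = Z.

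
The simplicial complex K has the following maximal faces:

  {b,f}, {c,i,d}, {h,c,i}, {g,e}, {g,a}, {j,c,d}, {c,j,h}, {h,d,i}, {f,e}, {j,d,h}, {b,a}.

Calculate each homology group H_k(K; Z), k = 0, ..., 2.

Fix the vertex order a < b < c < d < e < f < g < h < i < j and write every simplex with vertices in increasing order. Then dim K = 2 and the simplices of K are:

  0-simplices (10): a, b, c, d, e, f, g, h, i, j
  1-simplices (14): ab, ag, bf, cd, ch, ci, cj, dh, di, dj, ef, eg, hi, hj
  2-simplices (6): cdi, cdj, chi, chj, dhi, dhj

so the chain groups are C_0 ≅ Z^10, C_1 ≅ Z^14, C_2 ≅ Z^6.

Boundary ∂_1: C_1 → C_0 is given by ∂[p,q] = [q] − [p]. For instance
  ∂eg = g − e.
As a 10×14 matrix over Z this has rank 8, with invariant factors (1,1,1,1,1,1,1,1).

∂_2: C_2 → C_1 maps a triangle to the signed sum of its edges. For instance
  ∂chi = hi − ci + ch,
  ∂dhj = hj − dj + dh.
The resulting 14×6 matrix has rank 5, and its Smith normal form has invariant factors (1,1,1,1,1).

Reading off H_k = ker ∂_k / im ∂_{k+1}:

  H_0: rank C_0 − rank ∂_1 = 10 − 8 = 2, and the invariant factors of ∂_1 are all 1, so H_0 = Z^2.
  H_1: rank ker ∂_1 − rank ∂_2 = (14 − 8) − 5 = 1, and the invariant factors of ∂_2 are all 1, so H_1 = Z.
  H_2: rank ker ∂_2 − rank ∂_3 = (6 − 5) − 0 = 1, and there is no ∂_3, so H_2 = Z.

(K is a triangulation of the disjoint union of the 2-sphere S^2 and the circle S^1.)

H_0 = Z^2,  H_1 = Z,  H_2 = Z.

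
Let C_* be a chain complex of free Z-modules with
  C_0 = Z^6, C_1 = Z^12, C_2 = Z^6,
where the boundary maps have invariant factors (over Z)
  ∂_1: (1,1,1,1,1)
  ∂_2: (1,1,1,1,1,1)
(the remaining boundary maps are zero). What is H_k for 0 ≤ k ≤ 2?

H_0 = Z,  H_1 = Z,  H_2 = 0.

H_0: b_0 = 6 − 0 − 5 = 1; torsion from ∂_1 factors > 1: none. So H_0 = Z.
H_1: b_1 = 12 − 5 − 6 = 1; torsion from ∂_2 factors > 1: none. So H_1 = Z.
H_2: b_2 = 6 − 6 − 0 = 0; torsion from ∂_3 factors > 1: none. So H_2 = 0.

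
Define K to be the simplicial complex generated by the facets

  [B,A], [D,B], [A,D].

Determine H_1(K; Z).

Order the vertices as A < B < D. Listing each simplex with vertices in this order, K has dimension 1 with simplices:

  0-simplices (3): A, B, D
  1-simplices (3): AB, AD, BD

so the chain groups are C_0 ≅ Z^3, C_1 ≅ Z^3.

∂_1: C_1 → C_0 sends each edge [p,q] (with p < q) to q − p.
As a 3×3 matrix over Z this has rank 2, with invariant factors (1,1).

From H_k ≅ ker(∂_k) / im(∂_{k+1}) we obtain:

  H_1: rank ker ∂_1 − rank ∂_2 = (3 − 2) − 0 = 1, and there is no ∂_2, so H_1 ≅ Z.

(K is a triangulation of the circle S^1.)

H_1 ≅ Z.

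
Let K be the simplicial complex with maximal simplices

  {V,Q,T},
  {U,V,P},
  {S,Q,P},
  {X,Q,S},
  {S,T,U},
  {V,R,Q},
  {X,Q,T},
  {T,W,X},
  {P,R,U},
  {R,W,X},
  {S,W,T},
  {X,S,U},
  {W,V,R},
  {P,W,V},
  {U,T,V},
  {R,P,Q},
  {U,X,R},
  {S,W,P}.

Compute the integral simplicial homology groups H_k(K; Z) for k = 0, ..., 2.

H_0 ≅ Z,  H_1 ≅ Z ⊕ Z_2,  H_2 = 0.

Order the vertices as P < Q < R < S < T < U < V < W < X. Listing each simplex with vertices in this order, K has dimension 2 with simplices:

  0-simplices (9): P, Q, R, S, T, U, V, W, X
  1-simplices (27): PQ, PR, PS, PU, PV, PW, QR, QS, QT, QV, QX, RU, RV, RW, RX, ST, SU, SW, SX, TU, TV, TW, TX, UV, UX, VW, WX
  2-simplices (18): PQR, PQS, PRU, PSW, PUV, PVW, QRV, QSX, QTV, QTX, RUX, RVW, RWX, STU, STW, SUX, TUV, TWX

Hence C_0 ≅ Z^9, C_1 ≅ Z^27, C_2 ≅ Z^18.

∂_1: C_1 → C_0 is given by ∂[p,q] = [q] − [p].
As a 9×27 matrix over Z this has rank 8, with invariant factors (1,1,1,1,1,1,1,1).

∂_2: C_2 → C_1 sends each 2-simplex [p,q,r] to [q,r] − [p,r] + [p,q]. For instance
  ∂QTV = TV − QV + QT,
  ∂QTX = TX − QX + QT.
As a 27×18 matrix over Z this has rank 18, with invariant factors (1,1,1,1,1,1,1,1,1,1,1,1,1,1,1,1,1,2).

Reading off H_k = ker ∂_k / im ∂_{k+1}:

  H_0: rank C_0 − rank ∂_1 = 9 − 8 = 1, and the invariant factors of ∂_1 are all 1, so H_0 ≅ Z.
  H_1: rank ker ∂_1 − rank ∂_2 = (27 − 8) − 18 = 1, and ∂_2 has invariant factor 2 > 1, so H_1 ≅ Z ⊕ Z_2.
  H_2: rank ker ∂_2 − rank ∂_3 = (18 − 18) − 0 = 0, and there is no ∂_3, so H_2 ≅ 0.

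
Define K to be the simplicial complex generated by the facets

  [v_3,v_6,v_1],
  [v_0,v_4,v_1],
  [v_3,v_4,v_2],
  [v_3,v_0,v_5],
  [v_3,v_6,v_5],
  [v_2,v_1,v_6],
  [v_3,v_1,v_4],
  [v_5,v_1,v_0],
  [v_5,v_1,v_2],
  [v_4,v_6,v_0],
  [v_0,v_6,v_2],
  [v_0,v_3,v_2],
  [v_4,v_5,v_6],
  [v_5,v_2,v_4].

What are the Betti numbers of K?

Order the vertices as v_0 < v_1 < v_2 < v_3 < v_4 < v_5 < v_6. Listing each simplex with vertices in this order, K has dimension 2 with simplices:

  0-simplices (7): [v_0], [v_1], [v_2], [v_3], [v_4], [v_5], [v_6]
  1-simplices (21): (21 of them)
  2-simplices (14): (14 of them)

giving chain groups C_0 ≅ Z^7, C_1 ≅ Z^21, C_2 ≅ Z^14.

∂_1: C_1 → C_0 sends each edge [p,q] (with p < q) to q − p. For instance
  ∂[v_0,v_5] = [v_5] − [v_0].
The 7×21 boundary matrix has rank 6 and Smith normal form diag(1,1,1,1,1,1).

∂_2: C_2 → C_1 acts by ∂[p,q,r] = [q,r] − [p,r] + [p,q]. For instance
  ∂[v_0,v_3,v_5] = [v_3,v_5] − [v_0,v_5] + [v_0,v_3],
  ∂[v_1,v_2,v_6] = [v_2,v_6] − [v_1,v_6] + [v_1,v_2].
This gives a 21×14 integer matrix of rank 13; reducing to Smith normal form yields diagonal entries (1,1,1,1,1,1,1,1,1,1,1,1,1).

Computing H_k = (kernel of ∂_k) / (image of ∂_{k+1}):

  H_0: rank C_0 − rank ∂_1 = 7 − 6 = 1, and the invariant factors of ∂_1 are all 1, so H_0 = Z.
  H_1: rank ker ∂_1 − rank ∂_2 = (21 − 6) − 13 = 2, and the invariant factors of ∂_2 are all 1, so H_1 = Z^2.
  H_2: rank ker ∂_2 − rank ∂_3 = (14 − 13) − 0 = 1, and there is no ∂_3, so H_2 = Z.

(K is a triangulation of the torus T^2.)

Hence the Betti numbers are b_0 = 1, b_1 = 2, b_2 = 1.

b_0 = 1, b_1 = 2, b_2 = 1.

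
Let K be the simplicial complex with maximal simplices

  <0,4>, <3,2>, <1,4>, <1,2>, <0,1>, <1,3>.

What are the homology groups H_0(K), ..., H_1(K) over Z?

K has 5 vertices, 6 edges.
rank ∂_0 = 0, rank ∂_1 = 4 ⇒ b_0 = 5 − 0 − 4 = 1; all invariant factors of ∂_1 are 1 so no torsion. So H_0 = Z.
rank ∂_1 = 4, rank ∂_2 = 0 ⇒ b_1 = 6 − 4 − 0 = 2. So H_1 = Z^2.

H_0 ≅ Z,  H_1 ≅ Z^2.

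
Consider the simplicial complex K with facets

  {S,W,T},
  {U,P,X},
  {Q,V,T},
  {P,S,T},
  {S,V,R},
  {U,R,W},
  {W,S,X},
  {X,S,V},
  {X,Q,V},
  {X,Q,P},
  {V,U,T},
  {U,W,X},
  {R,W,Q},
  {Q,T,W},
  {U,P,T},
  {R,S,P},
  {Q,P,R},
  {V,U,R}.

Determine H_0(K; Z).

H_0 = Z.

We work with the vertex ordering P < Q < R < S < T < U < V < W < X. The simplices of K, each written with vertices in increasing order, are:

  0-simplices (9): P, Q, R, S, T, U, V, W, X
  1-simplices (27): PQ, PR, PS, PT, PU, PX, QR, QT, QV, QW, QX, RS, RU, RV, RW, ST, SV, SW, SX, TU, TV, TW, UV, UW, UX, VX, WX
  2-simplices (18): PQR, PQX, PRS, PST, PTU, PUX, QRW, QTV, QTW, QVX, RSV, RUV, RUW, STW, SVX, SWX, TUV, UWX

giving chain groups C_0 ≅ Z^9, C_1 ≅ Z^27, C_2 ≅ Z^18.

Boundary ∂_1: C_1 → C_0 is given by ∂[p,q] = [q] − [p].
The 9×27 boundary matrix has rank 8 and Smith normal form diag(1,1,1,1,1,1,1,1).

∂_2: C_2 → C_1 maps a triangle to the signed sum of its edges. For instance
  ∂QRW = RW − QW + QR,
  ∂PST = ST − PT + PS.
The resulting 27×18 matrix has rank 17, and its Smith normal form has invariant factors (1,1,1,1,1,1,1,1,1,1,1,1,1,1,1,1,1).

Computing H_k = (kernel of ∂_k) / (image of ∂_{k+1}):

  H_0: rank C_0 − rank ∂_1 = 9 − 8 = 1, and the invariant factors of ∂_1 are all 1, so H_0 ≅ Z.

(K is a triangulation of the torus T^2.)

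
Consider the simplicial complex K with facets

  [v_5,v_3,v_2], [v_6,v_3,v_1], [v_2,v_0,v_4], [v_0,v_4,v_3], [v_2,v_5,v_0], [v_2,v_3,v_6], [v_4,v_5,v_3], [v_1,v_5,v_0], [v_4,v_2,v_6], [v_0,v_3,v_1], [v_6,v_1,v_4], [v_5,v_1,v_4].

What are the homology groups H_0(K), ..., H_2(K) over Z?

Order the vertices as v_0 < v_1 < v_2 < v_3 < v_4 < v_5 < v_6. Listing each simplex with vertices in this order, K has dimension 2 with simplices:

  0-simplices (7): [v_0], [v_1], [v_2], [v_3], [v_4], [v_5], [v_6]
  1-simplices (18): (18 of them)
  2-simplices (12): (12 of them)

Hence C_0 ≅ Z^7, C_1 ≅ Z^18, C_2 ≅ Z^12.

∂_1: C_1 → C_0 maps an edge to its endpoints' difference, ∂[p,q] = q − p. For instance
  ∂[v_0,v_4] = [v_4] − [v_0].
The 7×18 boundary matrix has rank 6 and Smith normal form diag(1,1,1,1,1,1).

∂_2: C_2 → C_1 maps a triangle to the signed sum of its edges. For instance
  ∂[v_0,v_1,v_5] = [v_1,v_5] − [v_0,v_5] + [v_0,v_1],
  ∂[v_2,v_4,v_6] = [v_4,v_6] − [v_2,v_6] + [v_2,v_4].
The resulting 18×12 matrix has rank 12, and its Smith normal form has invariant factors (1,1,1,1,1,1,1,1,1,1,1,2).

Computing H_k = (kernel of ∂_k) / (image of ∂_{k+1}):

  H_0: rank C_0 − rank ∂_1 = 7 − 6 = 1, and the invariant factors of ∂_1 are all 1, so H_0 = Z.
  H_1: rank ker ∂_1 − rank ∂_2 = (18 − 6) − 12 = 0, and ∂_2 has invariant factor 2 > 1, so H_1 = Z/2.
  H_2: rank ker ∂_2 − rank ∂_3 = (12 − 12) − 0 = 0, and there is no ∂_3, so H_2 = 0.

H_0 = Z,  H_1 = Z/2,  H_2 = 0.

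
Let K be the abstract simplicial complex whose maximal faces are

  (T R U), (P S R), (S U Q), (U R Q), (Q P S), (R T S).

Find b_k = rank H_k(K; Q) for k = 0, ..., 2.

Order the vertices as P < Q < R < S < T < U. Listing each simplex with vertices in this order, K has dimension 2 with simplices:

  0-simplices (6): P, Q, R, S, T, U
  1-simplices (12): PQ, PR, PS, QR, QS, QU, RS, RT, RU, ST, SU, TU
  2-simplices (6): PQS, PRS, QRU, QSU, RST, RTU

Hence C_0 ≅ Z^6, C_1 ≅ Z^12, C_2 ≅ Z^6.

Boundary ∂_1: C_1 → C_0 is given by ∂[p,q] = [q] − [p]. For instance
  ∂SU = U − S.
As a 6×12 matrix over Z this has rank 5, with invariant factors (1,1,1,1,1).

∂_2: C_2 → C_1 acts by ∂[p,q,r] = [q,r] − [p,r] + [p,q]. For instance
  ∂PQS = QS − PS + PQ,
  ∂QRU = RU − QU + QR.
This gives a 12×6 integer matrix of rank 6; reducing to Smith normal form yields diagonal entries (1,1,1,1,1,1).

From H_k ≅ ker(∂_k) / im(∂_{k+1}) we obtain:

  H_0: rank C_0 − rank ∂_1 = 6 − 5 = 1, and the invariant factors of ∂_1 are all 1, so H_0 ≅ Z.
  H_1: rank ker ∂_1 − rank ∂_2 = (12 − 5) − 6 = 1, and the invariant factors of ∂_2 are all 1, so H_1 ≅ Z.
  H_2: rank ker ∂_2 − rank ∂_3 = (6 − 6) − 0 = 0, and there is no ∂_3, so H_2 ≅ 0.

Hence the Betti numbers are b_0 = 1, b_1 = 1, b_2 = 0.

b_0 = 1, b_1 = 1, b_2 = 0.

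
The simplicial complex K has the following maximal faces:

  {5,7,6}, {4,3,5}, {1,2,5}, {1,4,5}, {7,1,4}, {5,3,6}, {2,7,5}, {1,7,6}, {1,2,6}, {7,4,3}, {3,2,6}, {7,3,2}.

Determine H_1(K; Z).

H_1 = Z/2.

Order the vertices as 1 < 2 < 3 < 4 < 5 < 6 < 7. Listing each simplex with vertices in this order, K has dimension 2 with simplices:

  0-simplices (7): [1], [2], [3], [4], [5], [6], [7]
  1-simplices (18): [1,2], [1,4], [1,5], [1,6], [1,7], [2,3], [2,5], [2,6], [2,7], [3,4], [3,5], [3,6], [3,7], [4,5], [4,7], [5,6], [5,7], [6,7]
  2-simplices (12): [1,2,5], [1,2,6], [1,4,5], [1,4,7], [1,6,7], [2,3,6], [2,3,7], [2,5,7], [3,4,5], [3,4,7], [3,5,6], [5,6,7]

Hence C_0 ≅ Z^7, C_1 ≅ Z^18, C_2 ≅ Z^12.

Boundary ∂_1: C_1 → C_0 maps an edge to its endpoints' difference, ∂[p,q] = q − p.
The 7×18 boundary matrix has rank 6 and Smith normal form diag(1,1,1,1,1,1).

The boundary map ∂_2: C_2 → C_1 sends each 2-simplex [p,q,r] to [q,r] − [p,r] + [p,q]. For instance
  ∂[1,2,6] = [2,6] − [1,6] + [1,2],
  ∂[2,3,6] = [3,6] − [2,6] + [2,3].
The 18×12 boundary matrix has rank 12 and Smith normal form diag(1,1,1,1,1,1,1,1,1,1,1,2).

Now H_k = ker ∂_k / im ∂_{k+1}, so:

  H_1: rank ker ∂_1 − rank ∂_2 = (18 − 6) − 12 = 0, and ∂_2 has invariant factor 2 > 1, so H_1 ≅ Z/2.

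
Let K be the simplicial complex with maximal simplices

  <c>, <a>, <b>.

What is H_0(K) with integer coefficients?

H_0 ≅ Z^3.

K has 3 vertices.
rank ∂_0 = 0, rank ∂_1 = 0 ⇒ b_0 = 3 − 0 − 0 = 3. So H_0 = Z^3.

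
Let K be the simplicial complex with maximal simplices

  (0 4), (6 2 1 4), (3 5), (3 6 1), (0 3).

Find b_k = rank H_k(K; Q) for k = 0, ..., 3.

K has 7 vertices, 11 edges, 5 triangles, 1 3-simplex.
rank ∂_0 = 0, rank ∂_1 = 6 ⇒ b_0 = 7 − 0 − 6 = 1; all invariant factors of ∂_1 are 1 so no torsion. So H_0 = Z.
rank ∂_1 = 6, rank ∂_2 = 4 ⇒ b_1 = 11 − 6 − 4 = 1; all invariant factors of ∂_2 are 1 so no torsion. So H_1 = Z.
rank ∂_2 = 4, rank ∂_3 = 1 ⇒ b_2 = 5 − 4 − 1 = 0; all invariant factors of ∂_3 are 1 so no torsion. So H_2 = 0.
rank ∂_3 = 1, rank ∂_4 = 0 ⇒ b_3 = 1 − 1 − 0 = 0. So H_3 = 0.

b_0 = 1, b_1 = 1, b_2 = 0, b_3 = 0.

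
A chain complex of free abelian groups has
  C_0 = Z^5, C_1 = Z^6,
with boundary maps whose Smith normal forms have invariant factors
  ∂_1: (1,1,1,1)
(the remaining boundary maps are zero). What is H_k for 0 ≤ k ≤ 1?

H_0 = Z,  H_1 = Z^2.

H_0: b_0 = 5 − 0 − 4 = 1; torsion from ∂_1 factors > 1: none. So H_0 = Z.
H_1: b_1 = 6 − 4 − 0 = 2; torsion from ∂_2 factors > 1: none. So H_1 = Z^2.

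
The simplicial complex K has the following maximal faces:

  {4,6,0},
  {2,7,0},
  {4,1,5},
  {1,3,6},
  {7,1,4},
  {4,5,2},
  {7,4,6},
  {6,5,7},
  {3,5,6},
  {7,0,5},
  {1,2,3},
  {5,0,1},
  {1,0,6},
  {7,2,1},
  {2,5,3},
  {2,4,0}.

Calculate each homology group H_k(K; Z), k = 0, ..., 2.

Take the total order 0 < 1 < 2 < 3 < 4 < 5 < 6 < 7 on the vertex set. Then K (dimension 2) consists of the simplices:

  0-simplices (8): [0], [1], [2], [3], [4], [5], [6], [7]
  1-simplices (24): (24 of them)
  2-simplices (16): [0,1,5], [0,1,6], [0,2,4], [0,2,7], [0,4,6], [0,5,7], [1,2,3], [1,2,7], [1,3,6], [1,4,5], [1,4,7], [2,3,5], [2,4,5], [3,5,6], [4,6,7], [5,6,7]

giving chain groups C_0 ≅ Z^8, C_1 ≅ Z^24, C_2 ≅ Z^16.

The boundary map ∂_1: C_1 → C_0 is given by ∂[p,q] = [q] − [p]. For instance
  ∂[2,5] = [5] − [2].
The 8×24 boundary matrix has rank 7 and Smith normal form diag(1,1,1,1,1,1,1).

∂_2: C_2 → C_1 sends each 2-simplex [p,q,r] to [q,r] − [p,r] + [p,q]. For instance
  ∂[1,2,7] = [2,7] − [1,7] + [1,2],
  ∂[0,5,7] = [5,7] − [0,7] + [0,5].
This gives a 24×16 integer matrix of rank 15; reducing to Smith normal form yields diagonal entries (1,1,1,1,1,1,1,1,1,1,1,1,1,1,1).

Reading off H_k = ker ∂_k / im ∂_{k+1}:

  H_0: rank C_0 − rank ∂_1 = 8 − 7 = 1, and the invariant factors of ∂_1 are all 1, so H_0 ≅ Z.
  H_1: rank ker ∂_1 − rank ∂_2 = (24 − 7) − 15 = 2, and the invariant factors of ∂_2 are all 1, so H_1 ≅ Z^2.
  H_2: rank ker ∂_2 − rank ∂_3 = (16 − 15) − 0 = 1, and there is no ∂_3, so H_2 ≅ Z.

H_0 ≅ Z,  H_1 ≅ Z^2,  H_2 ≅ Z.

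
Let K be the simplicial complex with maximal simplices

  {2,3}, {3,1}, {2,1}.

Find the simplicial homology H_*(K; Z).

H_0 = Z,  H_1 = Z.

Order the vertices as 1 < 2 < 3. Listing each simplex with vertices in this order, K has dimension 1 with simplices:

  0-simplices (3): [1], [2], [3]
  1-simplices (3): [1,2], [1,3], [2,3]

Hence C_0 ≅ Z^3, C_1 ≅ Z^3.

Boundary ∂_1: C_1 → C_0 is given by ∂[p,q] = [q] − [p]. For instance
  ∂[1,2] = [2] − [1].
The resulting 3×3 matrix has rank 2, and its Smith normal form has invariant factors (1,1).

From H_k ≅ ker(∂_k) / im(∂_{k+1}) we obtain:

  H_0: rank C_0 − rank ∂_1 = 3 − 2 = 1, and the invariant factors of ∂_1 are all 1, so H_0 ≅ Z.
  H_1: rank ker ∂_1 − rank ∂_2 = (3 − 2) − 0 = 1, and there is no ∂_2, so H_1 ≅ Z.

As a check, the Euler characteristic is 3 − 3 = 0, which agrees with 1 − 1 = 0.
(K is a triangulation of the circle S^1.)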